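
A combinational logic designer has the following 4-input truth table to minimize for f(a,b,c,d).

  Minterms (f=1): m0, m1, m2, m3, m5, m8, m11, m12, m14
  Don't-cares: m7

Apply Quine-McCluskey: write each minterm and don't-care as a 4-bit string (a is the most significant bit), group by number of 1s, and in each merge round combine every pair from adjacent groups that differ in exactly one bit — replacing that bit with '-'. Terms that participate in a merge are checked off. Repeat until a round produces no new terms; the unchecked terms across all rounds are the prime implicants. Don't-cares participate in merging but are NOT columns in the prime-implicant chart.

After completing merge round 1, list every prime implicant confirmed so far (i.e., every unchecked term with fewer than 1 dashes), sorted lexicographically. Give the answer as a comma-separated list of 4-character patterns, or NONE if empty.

[col 0] 0000*, 0001*, 0010*, 0011*, 0101*, 0111*, 1000*, 1011*, 1100*, 1110*
[col 1] -000, -011, 0-01*, 0-11*, 00-0*, 00-1*, 000-*, 001-*, 01-1*, 1-00, 11-0
[col 2] 0--1, 00--
Prime implicants: -000, -011, 0--1, 00--, 1-00, 11-0

NONE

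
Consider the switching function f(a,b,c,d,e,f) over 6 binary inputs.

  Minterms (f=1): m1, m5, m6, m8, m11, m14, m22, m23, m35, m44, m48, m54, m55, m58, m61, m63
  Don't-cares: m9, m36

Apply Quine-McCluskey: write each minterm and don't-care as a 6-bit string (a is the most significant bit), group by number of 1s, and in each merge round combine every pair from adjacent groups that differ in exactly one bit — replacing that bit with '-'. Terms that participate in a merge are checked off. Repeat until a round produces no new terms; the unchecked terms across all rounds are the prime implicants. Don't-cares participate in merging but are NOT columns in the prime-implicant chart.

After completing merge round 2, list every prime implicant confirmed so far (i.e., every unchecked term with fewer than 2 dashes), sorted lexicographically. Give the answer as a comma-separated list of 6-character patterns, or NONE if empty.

0-0110, 00-001, 00-110, 000-01, 0010-1, 00100-, 10-100, 100011, 11-111, 110000, 111010, 1111-1

[col 0] 000001*, 000101*, 000110*, 001000*, 001001*, 001011*, 001110*, 010110*, 010111*, 100011, 100100*, 101100*, 110000, 110110*, 110111*, 111010, 111101*, 111111*
[col 1] -10110*, -10111*, 0-0110, 00-001, 00-110, 000-01, 0010-1, 00100-, 01011-*, 10-100, 11-111, 11011-*, 1111-1
[col 2] -1011-
Prime implicants: -1011-, 0-0110, 00-001, 00-110, 000-01, 0010-1, 00100-, 10-100, 100011, 11-111, 110000, 111010, 1111-1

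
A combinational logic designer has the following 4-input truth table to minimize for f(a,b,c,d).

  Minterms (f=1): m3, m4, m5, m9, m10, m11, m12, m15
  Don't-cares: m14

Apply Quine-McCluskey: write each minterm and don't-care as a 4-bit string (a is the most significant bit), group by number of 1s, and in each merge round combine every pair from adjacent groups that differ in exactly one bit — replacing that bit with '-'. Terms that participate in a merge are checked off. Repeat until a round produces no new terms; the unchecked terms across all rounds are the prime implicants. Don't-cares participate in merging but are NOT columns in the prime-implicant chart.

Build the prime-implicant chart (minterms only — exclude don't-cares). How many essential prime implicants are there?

[col 0] 0011*, 0100*, 0101*, 1001*, 1010*, 1011*, 1100*, 1110*, 1111*
[col 1] -011, -100, 010-, 1-10*, 1-11*, 10-1, 101-*, 11-0, 111-*
[col 2] 1-1-
Prime implicants: -011, -100, 010-, 1-1-, 10-1, 11-0
PI chart (minterm → PIs covering it):
  3 | -011  (sole → essential)
  4 | -100,010-
  5 | 010-  (sole → essential)
  9 | 10-1  (sole → essential)
  10 | 1-1-  (sole → essential)
  11 | -011,1-1-,10-1
  12 | -100,11-0
  15 | 1-1-  (sole → essential)
Essential prime implicants: -011, 010-, 1-1-, 10-1

4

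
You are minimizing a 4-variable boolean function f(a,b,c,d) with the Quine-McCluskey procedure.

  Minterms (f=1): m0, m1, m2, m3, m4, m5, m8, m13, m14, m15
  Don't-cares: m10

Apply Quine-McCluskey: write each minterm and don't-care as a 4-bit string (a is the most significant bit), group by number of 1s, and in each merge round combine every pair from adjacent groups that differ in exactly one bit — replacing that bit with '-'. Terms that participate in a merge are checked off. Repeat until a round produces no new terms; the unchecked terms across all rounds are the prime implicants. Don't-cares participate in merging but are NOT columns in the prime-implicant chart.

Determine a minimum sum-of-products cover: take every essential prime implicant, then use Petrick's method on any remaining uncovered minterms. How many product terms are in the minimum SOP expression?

5

size-2^0 implicants → 0000(✓)  0001(✓)  0010(✓)  0011(✓)  0100(✓)  0101(✓)  1000(✓)  1010(✓)  1101(✓)  1110(✓)  1111(✓)
size-2^1 implicants → -000(✓)  -010(✓)  -101  0-00(✓)  0-01(✓)  00-0(✓)  00-1(✓)  000-(✓)  001-(✓)  010-(✓)  1-10  10-0(✓)  11-1  111-
size-2^2 implicants → -0-0  0-0-  00--
Unchecked terms (primes): -0-0, -101, 0-0-, 00--, 1-10, 11-1, 111-
Minterm coverage:
  m0 ⊆ -0-0,0-0-,00--
  m1 ⊆ 0-0-,00--
  m2 ⊆ -0-0,00--
  m3 ⊆ 00-- [E]
  m4 ⊆ 0-0- [E]
  m5 ⊆ -101,0-0-
  m8 ⊆ -0-0 [E]
  m13 ⊆ -101,11-1
  m14 ⊆ 1-10,111-
  m15 ⊆ 11-1,111-
E = {-0-0, 0-0-, 00--}
Petrick residual → -101, 111-
Cover = b'd' + bc'd + a'c' + a'b' + abc  |cover|=5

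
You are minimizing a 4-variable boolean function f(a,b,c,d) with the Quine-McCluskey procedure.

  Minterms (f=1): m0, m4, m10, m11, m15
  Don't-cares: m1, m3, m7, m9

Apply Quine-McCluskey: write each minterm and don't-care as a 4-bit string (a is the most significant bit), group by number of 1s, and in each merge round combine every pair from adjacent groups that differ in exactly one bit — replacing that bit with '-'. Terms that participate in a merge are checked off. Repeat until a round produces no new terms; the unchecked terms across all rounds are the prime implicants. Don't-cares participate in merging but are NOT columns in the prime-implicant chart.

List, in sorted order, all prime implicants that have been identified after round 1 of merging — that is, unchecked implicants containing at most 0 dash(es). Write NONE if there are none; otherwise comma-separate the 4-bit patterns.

NONE

Round 0: 0000✓ 0001✓ 0011✓ 0100✓ 0111✓ 1001✓ 1010✓ 1011✓ 1111✓
Round 1: -001✓ -011✓ -111✓ 0-00 0-11✓ 00-1✓ 000- 1-11✓ 10-1✓ 101-
Round 2: --11 -0-1
PIs = {--11, -0-1, 0-00, 000-, 101-}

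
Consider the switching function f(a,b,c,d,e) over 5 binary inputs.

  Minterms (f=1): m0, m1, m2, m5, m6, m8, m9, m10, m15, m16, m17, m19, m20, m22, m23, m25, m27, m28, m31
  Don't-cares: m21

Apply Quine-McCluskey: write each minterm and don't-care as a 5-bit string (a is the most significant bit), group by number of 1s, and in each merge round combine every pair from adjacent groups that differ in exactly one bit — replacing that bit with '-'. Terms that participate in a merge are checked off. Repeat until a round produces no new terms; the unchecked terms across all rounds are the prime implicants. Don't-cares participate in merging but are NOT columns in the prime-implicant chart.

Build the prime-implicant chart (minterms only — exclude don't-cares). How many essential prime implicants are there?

[col 0] 00000*, 00001*, 00010*, 00101*, 00110*, 01000*, 01001*, 01010*, 01111*, 10000*, 10001*, 10011*, 10100*, 10101*, 10110*, 10111*, 11001*, 11011*, 11100*, 11111*
[col 1] -0000*, -0001*, -0101*, -0110, -1001*, -1111, 0-000*, 0-001*, 0-010*, 00-01*, 00-10, 000-0*, 0000-*, 010-0*, 0100-*, 1-001*, 1-011*, 1-100, 1-111*, 10-00*, 10-01*, 10-11*, 100-1*, 1000-*, 101-0*, 101-1*, 1010-*, 1011-*, 11-11*, 110-1*
[col 2] --001, -0-01, -000-, 0-0-0, 0-00-, 1--11, 1-0-1, 10--1, 10-0-, 101--
Prime implicants: --001, -0-01, -000-, -0110, -1111, 0-0-0, 0-00-, 00-10, 1--11, 1-0-1, 1-100, 10--1, 10-0-, 101--
PI chart (minterm → PIs covering it):
  0 | -000-,0-0-0,0-00-
  1 | --001,-0-01,-000-,0-00-
  2 | 0-0-0,00-10
  5 | -0-01  (sole → essential)
  6 | -0110,00-10
  8 | 0-0-0,0-00-
  9 | --001,0-00-
  10 | 0-0-0  (sole → essential)
  15 | -1111  (sole → essential)
  16 | -000-,10-0-
  17 | --001,-0-01,-000-,1-0-1,10--1,10-0-
  19 | 1--11,1-0-1,10--1
  20 | 1-100,10-0-,101--
  22 | -0110,101--
  23 | 1--11,10--1,101--
  25 | --001,1-0-1
  27 | 1--11,1-0-1
  28 | 1-100  (sole → essential)
  31 | -1111,1--11
Essential prime implicants: -0-01, -1111, 0-0-0, 1-100

4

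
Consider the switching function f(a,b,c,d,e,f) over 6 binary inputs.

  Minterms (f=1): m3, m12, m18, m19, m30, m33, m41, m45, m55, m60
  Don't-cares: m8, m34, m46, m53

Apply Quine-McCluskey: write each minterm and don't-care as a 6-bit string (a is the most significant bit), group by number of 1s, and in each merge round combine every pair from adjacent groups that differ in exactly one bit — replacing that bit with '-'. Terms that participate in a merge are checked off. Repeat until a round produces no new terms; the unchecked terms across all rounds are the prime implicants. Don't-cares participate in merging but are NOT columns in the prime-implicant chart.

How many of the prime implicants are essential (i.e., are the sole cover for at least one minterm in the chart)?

8

size-2^0 implicants → 000011(✓)  001000(✓)  001100(✓)  010010(✓)  010011(✓)  011110  100001(✓)  100010  101001(✓)  101101(✓)  101110  110101(✓)  110111(✓)  111100
size-2^1 implicants → 0-0011  001-00  01001-  10-001  101-01  1101-1
Unchecked terms (primes): 0-0011, 001-00, 01001-, 011110, 10-001, 100010, 101-01, 101110, 1101-1, 111100
Minterm coverage:
  m3 ⊆ 0-0011 [E]
  m12 ⊆ 001-00 [E]
  m18 ⊆ 01001- [E]
  m19 ⊆ 0-0011,01001-
  m30 ⊆ 011110 [E]
  m33 ⊆ 10-001 [E]
  m41 ⊆ 10-001,101-01
  m45 ⊆ 101-01 [E]
  m55 ⊆ 1101-1 [E]
  m60 ⊆ 111100 [E]
E = {0-0011, 001-00, 01001-, 011110, 10-001, 101-01, 1101-1, 111100}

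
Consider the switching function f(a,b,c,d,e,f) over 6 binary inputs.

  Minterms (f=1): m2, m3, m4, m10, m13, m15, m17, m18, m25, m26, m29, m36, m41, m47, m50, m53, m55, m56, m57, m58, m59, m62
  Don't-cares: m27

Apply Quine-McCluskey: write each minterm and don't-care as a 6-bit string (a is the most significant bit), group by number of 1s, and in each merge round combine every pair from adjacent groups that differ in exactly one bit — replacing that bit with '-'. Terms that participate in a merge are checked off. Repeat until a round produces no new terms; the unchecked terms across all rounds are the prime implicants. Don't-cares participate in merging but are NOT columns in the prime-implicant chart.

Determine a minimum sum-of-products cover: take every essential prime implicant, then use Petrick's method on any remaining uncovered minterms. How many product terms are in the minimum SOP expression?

11

[col 0] 000010*, 000011*, 000100*, 001010*, 001101*, 001111*, 010001*, 010010*, 011001*, 011010*, 011011*, 011101*, 100100*, 101001*, 101111*, 110010*, 110101*, 110111*, 111000*, 111001*, 111010*, 111011*, 111110*
[col 1] -00100, -01111, -10010*, -11001*, -11010*, -11011*, 0-0010*, 0-1010*, 0-1101, 00-010*, 00001-, 0011-1, 01-001, 01-010*, 011-01, 0110-1*, 01101-*, 1-1001, 11-010*, 1101-1, 111-10, 1110-0*, 1110-1*, 11100-*, 11101-*
[col 2] -1-010, -110-1, -1101-, 0--010, 1110--
Prime implicants: -00100, -01111, -1-010, -110-1, -1101-, 0--010, 0-1101, 00001-, 0011-1, 01-001, 011-01, 1-1001, 1101-1, 111-10, 1110--
PI chart (minterm → PIs covering it):
  2 | 0--010,00001-
  3 | 00001-  (sole → essential)
  4 | -00100  (sole → essential)
  10 | 0--010  (sole → essential)
  13 | 0-1101,0011-1
  15 | -01111,0011-1
  17 | 01-001  (sole → essential)
  18 | -1-010,0--010
  25 | -110-1,01-001,011-01
  26 | -1-010,-1101-,0--010
  29 | 0-1101,011-01
  36 | -00100  (sole → essential)
  41 | 1-1001  (sole → essential)
  47 | -01111  (sole → essential)
  50 | -1-010  (sole → essential)
  53 | 1101-1  (sole → essential)
  55 | 1101-1  (sole → essential)
  56 | 1110--  (sole → essential)
  57 | -110-1,1-1001,1110--
  58 | -1-010,-1101-,111-10,1110--
  59 | -110-1,-1101-,1110--
  62 | 111-10  (sole → essential)
Essential prime implicants: -00100, -01111, -1-010, 0--010, 00001-, 01-001, 1-1001, 1101-1, 111-10, 1110--
Petrick residual → 0-1101
Minimum SOP uses 11 PIs: b'c'de'f' + b'cdef + bd'ef' + a'd'ef' + a'cde'f + a'b'c'd'e + a'bd'e'f + acd'e'f + abc'df + abcef' + abcd'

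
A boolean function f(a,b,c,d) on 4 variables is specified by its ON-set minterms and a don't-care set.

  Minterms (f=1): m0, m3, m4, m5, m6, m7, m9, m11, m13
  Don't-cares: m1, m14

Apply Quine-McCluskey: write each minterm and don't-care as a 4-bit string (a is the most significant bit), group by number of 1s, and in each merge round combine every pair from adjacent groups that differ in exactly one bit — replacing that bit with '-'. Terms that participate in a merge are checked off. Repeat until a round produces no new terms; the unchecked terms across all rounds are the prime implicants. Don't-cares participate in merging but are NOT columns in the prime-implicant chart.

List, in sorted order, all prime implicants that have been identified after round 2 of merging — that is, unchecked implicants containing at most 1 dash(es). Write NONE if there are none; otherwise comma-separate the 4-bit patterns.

Round 0: 0000✓ 0001✓ 0011✓ 0100✓ 0101✓ 0110✓ 0111✓ 1001✓ 1011✓ 1101✓ 1110✓
Round 1: -001✓ -011✓ -101✓ -110 0-00✓ 0-01✓ 0-11✓ 00-1✓ 000-✓ 01-0✓ 01-1✓ 010-✓ 011-✓ 1-01✓ 10-1✓
Round 2: --01 -0-1 0--1 0-0- 01--
PIs = {--01, -0-1, -110, 0--1, 0-0-, 01--}

-110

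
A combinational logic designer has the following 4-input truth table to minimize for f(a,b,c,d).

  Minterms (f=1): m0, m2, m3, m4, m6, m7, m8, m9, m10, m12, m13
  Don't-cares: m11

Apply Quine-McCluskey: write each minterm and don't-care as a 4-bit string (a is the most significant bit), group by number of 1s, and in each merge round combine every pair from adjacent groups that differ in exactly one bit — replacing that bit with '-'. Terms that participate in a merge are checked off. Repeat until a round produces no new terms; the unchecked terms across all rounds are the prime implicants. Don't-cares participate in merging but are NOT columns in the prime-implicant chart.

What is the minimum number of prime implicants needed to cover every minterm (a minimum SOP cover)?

[col 0] 0000*, 0010*, 0011*, 0100*, 0110*, 0111*, 1000*, 1001*, 1010*, 1011*, 1100*, 1101*
[col 1] -000*, -010*, -011*, -100*, 0-00*, 0-10*, 0-11*, 00-0*, 001-*, 01-0*, 011-*, 1-00*, 1-01*, 10-0*, 10-1*, 100-*, 101-*, 110-*
[col 2] --00, -0-0, -01-, 0--0, 0-1-, 1-0-, 10--
Prime implicants: --00, -0-0, -01-, 0--0, 0-1-, 1-0-, 10--
PI chart (minterm → PIs covering it):
  0 | --00,-0-0,0--0
  2 | -0-0,-01-,0--0,0-1-
  3 | -01-,0-1-
  4 | --00,0--0
  6 | 0--0,0-1-
  7 | 0-1-  (sole → essential)
  8 | --00,-0-0,1-0-,10--
  9 | 1-0-,10--
  10 | -0-0,-01-,10--
  12 | --00,1-0-
  13 | 1-0-  (sole → essential)
Essential prime implicants: 0-1-, 1-0-
Petrick residual → --00, -0-0
Minimum SOP uses 4 PIs: c'd' + b'd' + a'c + ac'

4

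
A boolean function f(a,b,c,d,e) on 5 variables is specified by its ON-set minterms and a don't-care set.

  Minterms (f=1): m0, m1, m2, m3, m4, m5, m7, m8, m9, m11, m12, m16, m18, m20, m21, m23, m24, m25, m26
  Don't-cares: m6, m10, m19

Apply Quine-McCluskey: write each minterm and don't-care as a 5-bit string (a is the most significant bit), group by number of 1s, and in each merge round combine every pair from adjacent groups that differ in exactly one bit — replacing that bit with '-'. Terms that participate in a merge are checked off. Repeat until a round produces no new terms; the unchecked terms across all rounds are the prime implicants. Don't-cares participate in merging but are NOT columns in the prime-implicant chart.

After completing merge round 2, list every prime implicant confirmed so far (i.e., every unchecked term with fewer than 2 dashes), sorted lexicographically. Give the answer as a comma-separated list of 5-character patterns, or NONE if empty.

NONE

[col 0] 00000*, 00001*, 00010*, 00011*, 00100*, 00101*, 00110*, 00111*, 01000*, 01001*, 01010*, 01011*, 01100*, 10000*, 10010*, 10011*, 10100*, 10101*, 10111*, 11000*, 11001*, 11010*
[col 1] -0000*, -0010*, -0011*, -0100*, -0101*, -0111*, -1000*, -1001*, -1010*, 0-000*, 0-001*, 0-010*, 0-011*, 0-100*, 00-00*, 00-01*, 00-10*, 00-11*, 000-0*, 000-1*, 0000-*, 0001-*, 001-0*, 001-1*, 0010-*, 0011-*, 01-00*, 010-0*, 010-1*, 0100-*, 0101-*, 1-000*, 1-010*, 10-00*, 10-11*, 100-0*, 1001-*, 101-1*, 1010-*, 110-0*, 1100-*
[col 2] --000*, --010*, -0-00, -0-11, -00-0*, -001-, -01-1, -010-, -10-0*, -100-, 0--00, 0-0-0*, 0-0-1*, 0-00-*, 0-01-*, 00--0*, 00--1*, 00-0-*, 00-1-*, 000--*, 001--*, 010--*, 1-0-0*
[col 3] --0-0, 0-0--, 00---
Prime implicants: --0-0, -0-00, -0-11, -001-, -01-1, -010-, -100-, 0--00, 0-0--, 00---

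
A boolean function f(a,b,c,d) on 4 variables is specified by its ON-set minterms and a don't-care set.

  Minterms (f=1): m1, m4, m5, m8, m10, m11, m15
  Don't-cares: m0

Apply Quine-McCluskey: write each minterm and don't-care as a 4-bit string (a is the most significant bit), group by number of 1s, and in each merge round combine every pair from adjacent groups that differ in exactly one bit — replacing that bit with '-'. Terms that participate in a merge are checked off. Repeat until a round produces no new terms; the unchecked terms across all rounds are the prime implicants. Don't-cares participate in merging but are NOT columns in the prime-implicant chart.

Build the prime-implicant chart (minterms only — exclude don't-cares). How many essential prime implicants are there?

[col 0] 0000*, 0001*, 0100*, 0101*, 1000*, 1010*, 1011*, 1111*
[col 1] -000, 0-00*, 0-01*, 000-*, 010-*, 1-11, 10-0, 101-
[col 2] 0-0-
Prime implicants: -000, 0-0-, 1-11, 10-0, 101-
PI chart (minterm → PIs covering it):
  1 | 0-0-  (sole → essential)
  4 | 0-0-  (sole → essential)
  5 | 0-0-  (sole → essential)
  8 | -000,10-0
  10 | 10-0,101-
  11 | 1-11,101-
  15 | 1-11  (sole → essential)
Essential prime implicants: 0-0-, 1-11

2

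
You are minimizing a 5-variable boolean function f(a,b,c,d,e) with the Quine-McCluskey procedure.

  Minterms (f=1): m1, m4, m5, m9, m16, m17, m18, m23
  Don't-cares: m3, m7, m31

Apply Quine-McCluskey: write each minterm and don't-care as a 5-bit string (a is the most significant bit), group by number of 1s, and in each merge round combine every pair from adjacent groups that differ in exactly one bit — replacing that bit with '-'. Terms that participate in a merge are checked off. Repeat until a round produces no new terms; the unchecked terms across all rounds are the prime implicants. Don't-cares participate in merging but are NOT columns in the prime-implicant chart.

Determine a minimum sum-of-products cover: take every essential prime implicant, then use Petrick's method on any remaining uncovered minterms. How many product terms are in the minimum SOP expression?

[col 0] 00001*, 00011*, 00100*, 00101*, 00111*, 01001*, 10000*, 10001*, 10010*, 10111*, 11111*
[col 1] -0001, -0111, 0-001, 00-01*, 00-11*, 000-1*, 001-1*, 0010-, 1-111, 100-0, 1000-
[col 2] 00--1
Prime implicants: -0001, -0111, 0-001, 00--1, 0010-, 1-111, 100-0, 1000-
PI chart (minterm → PIs covering it):
  1 | -0001,0-001,00--1
  4 | 0010-  (sole → essential)
  5 | 00--1,0010-
  9 | 0-001  (sole → essential)
  16 | 100-0,1000-
  17 | -0001,1000-
  18 | 100-0  (sole → essential)
  23 | -0111,1-111
Essential prime implicants: 0-001, 0010-, 100-0
Petrick residual → -0001, -0111
Minimum SOP uses 5 PIs: b'c'd'e + b'cde + a'c'd'e + a'b'cd' + ab'c'e'

5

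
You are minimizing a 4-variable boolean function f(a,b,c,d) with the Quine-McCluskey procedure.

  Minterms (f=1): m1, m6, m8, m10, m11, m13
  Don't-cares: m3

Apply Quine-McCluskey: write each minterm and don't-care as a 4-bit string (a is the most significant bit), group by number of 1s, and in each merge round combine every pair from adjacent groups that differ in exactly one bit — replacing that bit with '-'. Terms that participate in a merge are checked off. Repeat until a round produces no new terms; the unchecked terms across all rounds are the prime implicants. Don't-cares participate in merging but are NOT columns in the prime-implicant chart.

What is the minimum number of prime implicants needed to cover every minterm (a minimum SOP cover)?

[col 0] 0001*, 0011*, 0110, 1000*, 1010*, 1011*, 1101
[col 1] -011, 00-1, 10-0, 101-
Prime implicants: -011, 00-1, 0110, 10-0, 101-, 1101
PI chart (minterm → PIs covering it):
  1 | 00-1  (sole → essential)
  6 | 0110  (sole → essential)
  8 | 10-0  (sole → essential)
  10 | 10-0,101-
  11 | -011,101-
  13 | 1101  (sole → essential)
Essential prime implicants: 00-1, 0110, 10-0, 1101
Petrick residual → -011
Minimum SOP uses 5 PIs: b'cd + a'b'd + a'bcd' + ab'd' + abc'd

5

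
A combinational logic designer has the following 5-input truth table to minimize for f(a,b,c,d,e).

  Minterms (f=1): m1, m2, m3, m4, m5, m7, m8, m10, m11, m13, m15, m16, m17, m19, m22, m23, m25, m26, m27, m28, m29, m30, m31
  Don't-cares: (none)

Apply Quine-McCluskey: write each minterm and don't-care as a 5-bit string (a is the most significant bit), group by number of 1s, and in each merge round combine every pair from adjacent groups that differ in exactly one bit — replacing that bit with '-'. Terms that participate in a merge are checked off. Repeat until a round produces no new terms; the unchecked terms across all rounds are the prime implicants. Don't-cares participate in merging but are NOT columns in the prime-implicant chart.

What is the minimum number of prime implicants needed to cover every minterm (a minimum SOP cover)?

Round 0: 00001✓ 00010✓ 00011✓ 00100✓ 00101✓ 00111✓ 01000✓ 01010✓ 01011✓ 01101✓ 01111✓ 10000✓ 10001✓ 10011✓ 10110✓ 10111✓ 11001✓ 11010✓ 11011✓ 11100✓ 11101✓ 11110✓ 11111✓
Round 1: -0001✓ -0011✓ -0111✓ -1010✓ -1011✓ -1101✓ -1111✓ 0-010✓ 0-011✓ 0-101✓ 0-111✓ 00-01✓ 00-11✓ 000-1✓ 0001-✓ 001-1✓ 0010- 01-11✓ 010-0 0101-✓ 011-1✓ 1-001✓ 1-011✓ 1-110✓ 1-111✓ 10-11✓ 100-1✓ 1000- 1011-✓ 11-01✓ 11-10✓ 11-11✓ 110-1✓ 1101-✓ 111-0✓ 111-1✓ 1110-✓ 1111-✓
Round 2: --011✓ --111✓ -0-11✓ -00-1 -1-11✓ -101- -11-1 0--11✓ 0-01- 0-1-1 00--1 1--11✓ 1-0-1 1-11- 11--1 11-1- 111--
Round 3: ---11
PIs = {---11, -00-1, -101-, -11-1, 0-01-, 0-1-1, 00--1, 0010-, 010-0, 1-0-1, 1-11-, 1000-, 11--1, 11-1-, 111--}
Coverage chart:
  m1: -00-1,00--1
  m2: 0-01- ←essential
  m3: ---11,-00-1,0-01-,00--1
  m4: 0010- ←essential
  m5: 0-1-1,00--1,0010-
  m7: ---11,0-1-1,00--1
  m8: 010-0 ←essential
  m10: -101-,0-01-,010-0
  m11: ---11,-101-,0-01-
  m13: -11-1,0-1-1
  m15: ---11,-11-1,0-1-1
  m16: 1000- ←essential
  m17: -00-1,1-0-1,1000-
  m19: ---11,-00-1,1-0-1
  m22: 1-11- ←essential
  m23: ---11,1-11-
  m25: 1-0-1,11--1
  m26: -101-,11-1-
  m27: ---11,-101-,1-0-1,11--1,11-1-
  m28: 111-- ←essential
  m29: -11-1,11--1,111--
  m30: 1-11-,11-1-,111--
  m31: ---11,-11-1,1-11-,11--1,11-1-,111--
Essential: 0-01-, 0010-, 010-0, 1-11-, 1000-, 111--
Petrick residual → -00-1, -101-, 0-1-1, 1-0-1
Min cover (10 terms): b'c'e + bc'd + a'c'd + a'ce + a'b'cd' + a'bc'e' + ac'e + acd + ab'c'd' + abc

10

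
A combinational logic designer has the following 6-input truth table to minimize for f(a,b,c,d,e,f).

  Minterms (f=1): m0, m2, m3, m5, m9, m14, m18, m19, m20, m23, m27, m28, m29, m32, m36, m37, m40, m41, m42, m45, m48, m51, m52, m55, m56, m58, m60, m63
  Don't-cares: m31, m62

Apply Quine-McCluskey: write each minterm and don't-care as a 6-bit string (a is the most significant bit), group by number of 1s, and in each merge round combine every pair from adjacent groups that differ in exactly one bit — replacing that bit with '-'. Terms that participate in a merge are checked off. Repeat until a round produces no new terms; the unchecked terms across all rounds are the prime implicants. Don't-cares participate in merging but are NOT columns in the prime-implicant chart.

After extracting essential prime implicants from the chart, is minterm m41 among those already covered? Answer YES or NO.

Round 0: 000000✓ 000010✓ 000011✓ 000101✓ 001001✓ 001110 010010✓ 010011✓ 010100✓ 010111✓ 011011✓ 011100✓ 011101✓ 011111✓ 100000✓ 100100✓ 100101✓ 101000✓ 101001✓ 101010✓ 101101✓ 110000✓ 110011✓ 110100✓ 110111✓ 111000✓ 111010✓ 111100✓ 111110✓ 111111✓
Round 1: -00000 -00101 -01001 -10011✓ -10100✓ -10111✓ -11100✓ -11111✓ 0-0010✓ 0-0011✓ 0000-0 00001-✓ 01-011✓ 01-100✓ 01-111✓ 010-11✓ 01001-✓ 011-11✓ 0111-1 01110- 1-0000✓ 1-0100✓ 1-1000✓ 1-1010✓ 10-000✓ 10-101 100-00✓ 10010- 101-01 1010-0✓ 10100- 11-000✓ 11-100✓ 11-111✓ 110-00✓ 110-11✓ 111-00✓ 111-10✓ 1110-0✓ 1111-0✓ 11111-
Round 2: -1-100 -1-111 -10-11 0-001- 01--11 1--000 1-0-00 1-10-0 11--00 111--0
PIs = {-00000, -00101, -01001, -1-100, -1-111, -10-11, 0-001-, 0000-0, 001110, 01--11, 0111-1, 01110-, 1--000, 1-0-00, 1-10-0, 10-101, 10010-, 101-01, 10100-, 11--00, 111--0, 11111-}
Coverage chart:
  m0: -00000,0000-0
  m2: 0-001-,0000-0
  m3: 0-001- ←essential
  m5: -00101 ←essential
  m9: -01001 ←essential
  m14: 001110 ←essential
  m18: 0-001- ←essential
  m19: -10-11,0-001-,01--11
  m20: -1-100 ←essential
  m23: -1-111,-10-11,01--11
  m27: 01--11 ←essential
  m28: -1-100,01110-
  m29: 0111-1,01110-
  m32: -00000,1--000,1-0-00
  m36: 1-0-00,10010-
  m37: -00101,10-101,10010-
  m40: 1--000,1-10-0,10100-
  m41: -01001,101-01,10100-
  m42: 1-10-0 ←essential
  m45: 10-101,101-01
  m48: 1--000,1-0-00,11--00
  m51: -10-11 ←essential
  m52: -1-100,1-0-00,11--00
  m55: -1-111,-10-11
  m56: 1--000,1-10-0,11--00,111--0
  m58: 1-10-0,111--0
  m60: -1-100,11--00,111--0
  m63: -1-111,11111-
Essential: -00101, -01001, -1-100, -10-11, 0-001-, 001110, 01--11, 1-10-0

YES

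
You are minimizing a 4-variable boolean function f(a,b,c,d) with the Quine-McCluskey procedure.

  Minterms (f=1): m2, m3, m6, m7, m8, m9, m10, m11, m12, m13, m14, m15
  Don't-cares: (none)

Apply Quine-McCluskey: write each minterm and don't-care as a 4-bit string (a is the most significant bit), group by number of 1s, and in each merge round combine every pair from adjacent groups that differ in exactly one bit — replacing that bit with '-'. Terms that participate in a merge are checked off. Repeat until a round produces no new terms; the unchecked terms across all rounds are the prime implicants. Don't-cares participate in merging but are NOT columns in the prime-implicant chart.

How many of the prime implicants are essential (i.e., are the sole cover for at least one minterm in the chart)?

2

size-2^0 implicants → 0010(✓)  0011(✓)  0110(✓)  0111(✓)  1000(✓)  1001(✓)  1010(✓)  1011(✓)  1100(✓)  1101(✓)  1110(✓)  1111(✓)
size-2^1 implicants → -010(✓)  -011(✓)  -110(✓)  -111(✓)  0-10(✓)  0-11(✓)  001-(✓)  011-(✓)  1-00(✓)  1-01(✓)  1-10(✓)  1-11(✓)  10-0(✓)  10-1(✓)  100-(✓)  101-(✓)  11-0(✓)  11-1(✓)  110-(✓)  111-(✓)
size-2^2 implicants → --10(✓)  --11(✓)  -01-(✓)  -11-(✓)  0-1-(✓)  1--0(✓)  1--1(✓)  1-0-(✓)  1-1-(✓)  10--(✓)  11--(✓)
size-2^3 implicants → --1-  1---
Unchecked terms (primes): --1-, 1---
Minterm coverage:
  m2 ⊆ --1- [E]
  m3 ⊆ --1- [E]
  m6 ⊆ --1- [E]
  m7 ⊆ --1- [E]
  m8 ⊆ 1--- [E]
  m9 ⊆ 1--- [E]
  m10 ⊆ --1-,1---
  m11 ⊆ --1-,1---
  m12 ⊆ 1--- [E]
  m13 ⊆ 1--- [E]
  m14 ⊆ --1-,1---
  m15 ⊆ --1-,1---
E = {--1-, 1---}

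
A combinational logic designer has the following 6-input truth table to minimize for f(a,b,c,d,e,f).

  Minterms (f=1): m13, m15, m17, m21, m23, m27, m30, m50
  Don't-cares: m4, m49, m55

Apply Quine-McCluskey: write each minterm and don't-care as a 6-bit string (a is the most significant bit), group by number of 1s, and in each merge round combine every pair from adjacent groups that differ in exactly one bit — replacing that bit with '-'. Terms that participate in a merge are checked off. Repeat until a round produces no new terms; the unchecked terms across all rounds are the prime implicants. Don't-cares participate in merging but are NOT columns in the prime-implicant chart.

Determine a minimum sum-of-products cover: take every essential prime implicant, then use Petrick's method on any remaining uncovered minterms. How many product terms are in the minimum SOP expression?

6

Round 0: 000100 001101✓ 001111✓ 010001✓ 010101✓ 010111✓ 011011 011110 110001✓ 110010 110111✓
Round 1: -10001 -10111 0011-1 010-01 0101-1
PIs = {-10001, -10111, 000100, 0011-1, 010-01, 0101-1, 011011, 011110, 110010}
Coverage chart:
  m13: 0011-1 ←essential
  m15: 0011-1 ←essential
  m17: -10001,010-01
  m21: 010-01,0101-1
  m23: -10111,0101-1
  m27: 011011 ←essential
  m30: 011110 ←essential
  m50: 110010 ←essential
Essential: 0011-1, 011011, 011110, 110010
Petrick residual → -10001, 0101-1
Min cover (6 terms): bc'd'e'f + a'b'cdf + a'bc'df + a'bcd'ef + a'bcdef' + abc'd'ef'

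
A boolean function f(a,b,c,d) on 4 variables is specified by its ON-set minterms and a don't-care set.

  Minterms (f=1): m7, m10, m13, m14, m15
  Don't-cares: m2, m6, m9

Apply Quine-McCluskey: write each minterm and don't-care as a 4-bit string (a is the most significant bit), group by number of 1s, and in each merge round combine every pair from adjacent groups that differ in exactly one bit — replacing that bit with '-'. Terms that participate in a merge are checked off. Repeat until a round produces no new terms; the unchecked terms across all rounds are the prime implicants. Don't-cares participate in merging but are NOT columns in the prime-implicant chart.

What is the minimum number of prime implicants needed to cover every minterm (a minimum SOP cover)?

3

[col 0] 0010*, 0110*, 0111*, 1001*, 1010*, 1101*, 1110*, 1111*
[col 1] -010*, -110*, -111*, 0-10*, 011-*, 1-01, 1-10*, 11-1, 111-*
[col 2] --10, -11-
Prime implicants: --10, -11-, 1-01, 11-1
PI chart (minterm → PIs covering it):
  7 | -11-  (sole → essential)
  10 | --10  (sole → essential)
  13 | 1-01,11-1
  14 | --10,-11-
  15 | -11-,11-1
Essential prime implicants: --10, -11-
Petrick residual → 1-01
Minimum SOP uses 3 PIs: cd' + bc + ac'd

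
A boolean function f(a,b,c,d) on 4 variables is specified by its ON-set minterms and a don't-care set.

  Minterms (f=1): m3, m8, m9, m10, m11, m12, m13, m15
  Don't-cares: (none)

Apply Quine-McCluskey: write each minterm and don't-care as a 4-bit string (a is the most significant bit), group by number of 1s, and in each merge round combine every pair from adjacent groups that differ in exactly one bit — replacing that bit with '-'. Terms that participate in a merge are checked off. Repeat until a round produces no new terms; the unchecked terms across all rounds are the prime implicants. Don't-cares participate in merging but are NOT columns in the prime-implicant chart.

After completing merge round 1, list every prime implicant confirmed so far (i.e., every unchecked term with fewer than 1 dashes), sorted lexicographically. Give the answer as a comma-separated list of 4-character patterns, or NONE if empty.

size-2^0 implicants → 0011(✓)  1000(✓)  1001(✓)  1010(✓)  1011(✓)  1100(✓)  1101(✓)  1111(✓)
size-2^1 implicants → -011  1-00(✓)  1-01(✓)  1-11(✓)  10-0(✓)  10-1(✓)  100-(✓)  101-(✓)  11-1(✓)  110-(✓)
size-2^2 implicants → 1--1  1-0-  10--
Unchecked terms (primes): -011, 1--1, 1-0-, 10--

NONE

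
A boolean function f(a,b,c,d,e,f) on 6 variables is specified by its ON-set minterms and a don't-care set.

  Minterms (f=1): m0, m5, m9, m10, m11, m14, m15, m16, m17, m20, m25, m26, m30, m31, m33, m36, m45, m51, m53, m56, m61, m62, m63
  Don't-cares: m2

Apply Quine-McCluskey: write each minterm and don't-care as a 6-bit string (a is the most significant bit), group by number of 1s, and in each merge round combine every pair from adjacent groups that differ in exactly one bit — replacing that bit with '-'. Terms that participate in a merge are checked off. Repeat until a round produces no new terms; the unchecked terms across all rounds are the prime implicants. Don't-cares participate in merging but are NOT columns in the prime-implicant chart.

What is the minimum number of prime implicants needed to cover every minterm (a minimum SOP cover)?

14

size-2^0 implicants → 000000(✓)  000010(✓)  000101  001001(✓)  001010(✓)  001011(✓)  001110(✓)  001111(✓)  010000(✓)  010001(✓)  010100(✓)  011001(✓)  011010(✓)  011110(✓)  011111(✓)  100001  100100  101101(✓)  110011  110101(✓)  111000  111101(✓)  111110(✓)  111111(✓)
size-2^1 implicants → -11110(✓)  -11111(✓)  0-0000  0-1001  0-1010(✓)  0-1110(✓)  0-1111(✓)  00-010  0000-0  001-10(✓)  001-11(✓)  0010-1  00101-(✓)  00111-(✓)  01-001  010-00  01000-  011-10(✓)  01111-(✓)  1-1101  11-101  1111-1  11111-(✓)
size-2^2 implicants → -1111-  0-1-10  0-111-  001-1-
Unchecked terms (primes): -1111-, 0-0000, 0-1-10, 0-1001, 0-111-, 00-010, 0000-0, 000101, 001-1-, 0010-1, 01-001, 010-00, 01000-, 1-1101, 100001, 100100, 11-101, 110011, 111000, 1111-1
Minterm coverage:
  m0 ⊆ 0-0000,0000-0
  m5 ⊆ 000101 [E]
  m9 ⊆ 0-1001,0010-1
  m10 ⊆ 0-1-10,00-010,001-1-
  m11 ⊆ 001-1-,0010-1
  m14 ⊆ 0-1-10,0-111-,001-1-
  m15 ⊆ 0-111-,001-1-
  m16 ⊆ 0-0000,010-00,01000-
  m17 ⊆ 01-001,01000-
  m20 ⊆ 010-00 [E]
  m25 ⊆ 0-1001,01-001
  m26 ⊆ 0-1-10 [E]
  m30 ⊆ -1111-,0-1-10,0-111-
  m31 ⊆ -1111-,0-111-
  m33 ⊆ 100001 [E]
  m36 ⊆ 100100 [E]
  m45 ⊆ 1-1101 [E]
  m51 ⊆ 110011 [E]
  m53 ⊆ 11-101 [E]
  m56 ⊆ 111000 [E]
  m61 ⊆ 1-1101,11-101,1111-1
  m62 ⊆ -1111- [E]
  m63 ⊆ -1111-,1111-1
E = {-1111-, 0-1-10, 000101, 010-00, 1-1101, 100001, 100100, 11-101, 110011, 111000}
Petrick residual → 0-0000, 0-1001, 001-1-, 01-001
Cover = bcde + a'c'd'e'f' + a'cef' + a'cd'e'f + a'b'c'de'f + a'b'ce + a'bd'e'f + a'bc'e'f' + acde'f + ab'c'd'e'f + ab'c'de'f' + abde'f + abc'd'ef + abcd'e'f'  |cover|=14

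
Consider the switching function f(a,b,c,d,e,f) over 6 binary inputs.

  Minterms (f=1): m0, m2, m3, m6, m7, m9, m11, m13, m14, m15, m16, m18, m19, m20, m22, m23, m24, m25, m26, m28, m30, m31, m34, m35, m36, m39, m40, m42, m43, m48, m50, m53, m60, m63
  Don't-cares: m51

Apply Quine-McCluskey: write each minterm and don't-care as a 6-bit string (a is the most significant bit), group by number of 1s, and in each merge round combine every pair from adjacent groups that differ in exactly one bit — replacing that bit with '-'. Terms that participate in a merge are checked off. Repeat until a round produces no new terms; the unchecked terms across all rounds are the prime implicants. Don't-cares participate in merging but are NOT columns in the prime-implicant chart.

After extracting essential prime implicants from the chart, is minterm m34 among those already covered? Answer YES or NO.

NO

size-2^0 implicants → 000000(✓)  000010(✓)  000011(✓)  000110(✓)  000111(✓)  001001(✓)  001011(✓)  001101(✓)  001110(✓)  001111(✓)  010000(✓)  010010(✓)  010011(✓)  010100(✓)  010110(✓)  010111(✓)  011000(✓)  011001(✓)  011010(✓)  011100(✓)  011110(✓)  011111(✓)  100010(✓)  100011(✓)  100100  100111(✓)  101000(✓)  101010(✓)  101011(✓)  110000(✓)  110010(✓)  110011(✓)  110101  111100(✓)  111111(✓)
size-2^1 implicants → -00010(✓)  -00011(✓)  -00111(✓)  -01011(✓)  -10000(✓)  -10010(✓)  -10011(✓)  -11100  -11111  0-0000(✓)  0-0010(✓)  0-0011(✓)  0-0110(✓)  0-0111(✓)  0-1001  0-1110(✓)  0-1111(✓)  00-011(✓)  00-110(✓)  00-111(✓)  000-10(✓)  000-11(✓)  0000-0(✓)  00001-(✓)  00011-(✓)  001-01(✓)  001-11(✓)  0010-1(✓)  0011-1(✓)  00111-(✓)  01-000(✓)  01-010(✓)  01-100(✓)  01-110(✓)  01-111(✓)  010-00(✓)  010-10(✓)  010-11(✓)  0100-0(✓)  01001-(✓)  0101-0(✓)  01011-(✓)  011-00(✓)  011-10(✓)  0110-0(✓)  01100-  0111-0(✓)  01111-(✓)  1-0010(✓)  1-0011(✓)  10-010(✓)  10-011(✓)  100-11(✓)  10001-(✓)  1010-0  10101-(✓)  1100-0(✓)  11001-(✓)
size-2^2 implicants → --0010(✓)  --0011(✓)  -0-011  -00-11  -0001-(✓)  -100-0  -1001-(✓)  0--110(✓)  0--111(✓)  0-0-10(✓)  0-0-11(✓)  0-00-0  0-001-(✓)  0-011-(✓)  0-111-(✓)  00--11  00-11-(✓)  000-1-(✓)  001--1  01--00(✓)  01--10(✓)  01-0-0(✓)  01-1-0(✓)  01-11-(✓)  010--0(✓)  010-1-(✓)  011--0(✓)  1-001-(✓)  10-01-
size-2^3 implicants → --001-  0--11-  0-0-1-  01---0
Unchecked terms (primes): --001-, -0-011, -00-11, -100-0, -11100, -11111, 0--11-, 0-0-1-, 0-00-0, 0-1001, 00--11, 001--1, 01---0, 01100-, 10-01-, 100100, 1010-0, 110101
Minterm coverage:
  m0 ⊆ 0-00-0 [E]
  m2 ⊆ --001-,0-0-1-,0-00-0
  m3 ⊆ --001-,-0-011,-00-11,0-0-1-,00--11
  m6 ⊆ 0--11-,0-0-1-
  m7 ⊆ -00-11,0--11-,0-0-1-,00--11
  m9 ⊆ 0-1001,001--1
  m11 ⊆ -0-011,00--11,001--1
  m13 ⊆ 001--1 [E]
  m14 ⊆ 0--11- [E]
  m15 ⊆ 0--11-,00--11,001--1
  m16 ⊆ -100-0,0-00-0,01---0
  m18 ⊆ --001-,-100-0,0-0-1-,0-00-0,01---0
  m19 ⊆ --001-,0-0-1-
  m20 ⊆ 01---0 [E]
  m22 ⊆ 0--11-,0-0-1-,01---0
  m23 ⊆ 0--11-,0-0-1-
  m24 ⊆ 01---0,01100-
  m25 ⊆ 0-1001,01100-
  m26 ⊆ 01---0 [E]
  m28 ⊆ -11100,01---0
  m30 ⊆ 0--11-,01---0
  m31 ⊆ -11111,0--11-
  m34 ⊆ --001-,10-01-
  m35 ⊆ --001-,-0-011,-00-11,10-01-
  m36 ⊆ 100100 [E]
  m39 ⊆ -00-11 [E]
  m40 ⊆ 1010-0 [E]
  m42 ⊆ 10-01-,1010-0
  m43 ⊆ -0-011,10-01-
  m48 ⊆ -100-0 [E]
  m50 ⊆ --001-,-100-0
  m53 ⊆ 110101 [E]
  m60 ⊆ -11100 [E]
  m63 ⊆ -11111 [E]
E = {-00-11, -100-0, -11100, -11111, 0--11-, 0-00-0, 001--1, 01---0, 100100, 1010-0, 110101}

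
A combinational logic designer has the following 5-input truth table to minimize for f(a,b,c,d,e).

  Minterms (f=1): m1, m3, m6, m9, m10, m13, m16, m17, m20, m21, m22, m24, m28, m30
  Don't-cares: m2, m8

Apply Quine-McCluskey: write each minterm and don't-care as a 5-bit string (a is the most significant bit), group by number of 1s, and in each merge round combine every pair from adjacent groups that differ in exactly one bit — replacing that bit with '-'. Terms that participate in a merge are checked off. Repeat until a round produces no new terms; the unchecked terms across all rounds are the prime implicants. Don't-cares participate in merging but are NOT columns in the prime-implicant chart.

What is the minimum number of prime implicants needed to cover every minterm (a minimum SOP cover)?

size-2^0 implicants → 00001(✓)  00010(✓)  00011(✓)  00110(✓)  01000(✓)  01001(✓)  01010(✓)  01101(✓)  10000(✓)  10001(✓)  10100(✓)  10101(✓)  10110(✓)  11000(✓)  11100(✓)  11110(✓)
size-2^1 implicants → -0001  -0110  -1000  0-001  0-010  00-10  000-1  0001-  01-01  010-0  0100-  1-000(✓)  1-100(✓)  1-110(✓)  10-00(✓)  10-01(✓)  1000-(✓)  101-0(✓)  1010-(✓)  11-00(✓)  111-0(✓)
size-2^2 implicants → 1--00  1-1-0  10-0-
Unchecked terms (primes): -0001, -0110, -1000, 0-001, 0-010, 00-10, 000-1, 0001-, 01-01, 010-0, 0100-, 1--00, 1-1-0, 10-0-
Minterm coverage:
  m1 ⊆ -0001,0-001,000-1
  m3 ⊆ 000-1,0001-
  m6 ⊆ -0110,00-10
  m9 ⊆ 0-001,01-01,0100-
  m10 ⊆ 0-010,010-0
  m13 ⊆ 01-01 [E]
  m16 ⊆ 1--00,10-0-
  m17 ⊆ -0001,10-0-
  m20 ⊆ 1--00,1-1-0,10-0-
  m21 ⊆ 10-0- [E]
  m22 ⊆ -0110,1-1-0
  m24 ⊆ -1000,1--00
  m28 ⊆ 1--00,1-1-0
  m30 ⊆ 1-1-0 [E]
E = {01-01, 1-1-0, 10-0-}
Petrick residual → -0110, -1000, 0-010, 000-1
Cover = b'cde' + bc'd'e' + a'c'de' + a'b'c'e + a'bd'e + ace' + ab'd'  |cover|=7

7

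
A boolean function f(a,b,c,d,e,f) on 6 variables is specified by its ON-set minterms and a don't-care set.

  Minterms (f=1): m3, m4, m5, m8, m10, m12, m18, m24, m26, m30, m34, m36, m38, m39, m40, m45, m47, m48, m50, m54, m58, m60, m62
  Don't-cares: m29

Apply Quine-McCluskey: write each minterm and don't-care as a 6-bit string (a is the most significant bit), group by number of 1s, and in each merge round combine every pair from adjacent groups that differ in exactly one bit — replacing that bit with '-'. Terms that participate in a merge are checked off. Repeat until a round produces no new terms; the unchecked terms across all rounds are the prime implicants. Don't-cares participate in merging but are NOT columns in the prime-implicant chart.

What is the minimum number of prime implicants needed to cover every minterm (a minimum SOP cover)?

13

[col 0] 000011, 000100*, 000101*, 001000*, 001010*, 001100*, 010010*, 011000*, 011010*, 011101, 011110*, 100010*, 100100*, 100110*, 100111*, 101000*, 101101*, 101111*, 110000*, 110010*, 110110*, 111010*, 111100*, 111110*
[col 1] -00100, -01000, -10010*, -11010*, -11110*, 0-1000*, 0-1010*, 00-100, 00010-, 001-00, 0010-0*, 01-010*, 011-10*, 0110-0*, 1-0010*, 1-0110*, 10-111, 100-10*, 1001-0, 10011-, 1011-1, 11-010*, 11-110*, 110-10*, 1100-0, 111-10*, 1111-0
[col 2] -1-010, -11-10, 0-10-0, 1-0-10, 11--10
Prime implicants: -00100, -01000, -1-010, -11-10, 0-10-0, 00-100, 000011, 00010-, 001-00, 011101, 1-0-10, 10-111, 1001-0, 10011-, 1011-1, 11--10, 1100-0, 1111-0
PI chart (minterm → PIs covering it):
  3 | 000011  (sole → essential)
  4 | -00100,00-100,00010-
  5 | 00010-  (sole → essential)
  8 | -01000,0-10-0,001-00
  10 | 0-10-0  (sole → essential)
  12 | 00-100,001-00
  18 | -1-010  (sole → essential)
  24 | 0-10-0  (sole → essential)
  26 | -1-010,-11-10,0-10-0
  30 | -11-10  (sole → essential)
  34 | 1-0-10  (sole → essential)
  36 | -00100,1001-0
  38 | 1-0-10,1001-0,10011-
  39 | 10-111,10011-
  40 | -01000  (sole → essential)
  45 | 1011-1  (sole → essential)
  47 | 10-111,1011-1
  48 | 1100-0  (sole → essential)
  50 | -1-010,1-0-10,11--10,1100-0
  54 | 1-0-10,11--10
  58 | -1-010,-11-10,11--10
  60 | 1111-0  (sole → essential)
  62 | -11-10,11--10,1111-0
Essential prime implicants: -01000, -1-010, -11-10, 0-10-0, 000011, 00010-, 1-0-10, 1011-1, 1100-0, 1111-0
Petrick residual → -00100, 00-100, 10-111
Minimum SOP uses 13 PIs: b'c'de'f' + b'cd'e'f' + bd'ef' + bcef' + a'cd'f' + a'b'de'f' + a'b'c'd'ef + a'b'c'de' + ac'ef' + ab'def + ab'cdf + abc'd'f' + abcdf'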